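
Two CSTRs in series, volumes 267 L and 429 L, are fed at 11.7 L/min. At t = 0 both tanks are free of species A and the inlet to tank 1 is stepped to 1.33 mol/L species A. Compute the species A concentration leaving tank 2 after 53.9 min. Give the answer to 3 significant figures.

0.727 mol/L

Time constants: τᵢ = Vᵢ/Q for each well-mixed tank.
τ₁ = 267/11.7 = 22.821 min; τ₂ = 429/11.7 = 36.667 min.
Tank 1: C₁ = C_in(1 − e^(−t/τ₁)). Tank 2 (τ₁ ≠ τ₂): C₂ = C_in[1 − (τ₁ e^(−t/τ₁) − τ₂ e^(−t/τ₂))/(τ₁ − τ₂)].
At t = 53.9: e^(−t/τ₁) = 0.094240, e^(−t/τ₂) = 0.22993.
C₂ = 1.33·[1 − (22.821·0.094240 − 36.667·0.22993)/(-13.846)] = 1.33·0.54644 = 0.72677 mol/L.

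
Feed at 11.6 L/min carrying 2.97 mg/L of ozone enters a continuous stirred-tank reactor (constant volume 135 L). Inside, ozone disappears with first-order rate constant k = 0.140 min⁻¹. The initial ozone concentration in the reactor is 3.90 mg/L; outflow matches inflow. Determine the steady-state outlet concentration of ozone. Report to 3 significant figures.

Accumulation = in − out − consumed: V dC/dt = Q C_in − Q C − k V C.
At steady state: 0 = Q C_in − (Q + kV) C_ss, so C_ss = Q C_in/(Q + kV).
C_ss = 11.6·2.97/(11.6 + 0.140·135) = 34.452/30.500 = 1.1296 mg/L.

1.13 mg/L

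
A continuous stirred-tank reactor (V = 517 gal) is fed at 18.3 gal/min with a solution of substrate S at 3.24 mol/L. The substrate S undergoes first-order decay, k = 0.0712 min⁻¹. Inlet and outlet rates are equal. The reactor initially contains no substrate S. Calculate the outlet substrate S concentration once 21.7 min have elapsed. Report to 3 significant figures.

Accumulation = in − out − consumed: V dC/dt = Q C_in − Q C − k V C.
This is linear with rate a = Q/V + k = 0.10660 min⁻¹.
C_ss = Q C_in/(Q + kV) = 1.0759 mol/L; C(t) = C_ss + (C₀ − C_ss) e^(−a t).
C(21.7) = 1.0759 + (-1.0759)·e^(−0.10660·21.7) = 1.0759 + (-1.0759)·0.098950 = 0.96942 mol/L.

0.969 mol/L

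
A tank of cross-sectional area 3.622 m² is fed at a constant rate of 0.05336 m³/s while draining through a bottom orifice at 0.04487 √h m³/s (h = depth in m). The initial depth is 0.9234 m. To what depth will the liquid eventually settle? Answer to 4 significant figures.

A dh/dt = Q_in − 0.04487 √h. Steady state requires inflow = outflow:
Q_in = 0.04487 √h_ss ⇒ √h_ss = 0.05336/0.04487 = 1.18921.
h_ss = 1.18921² = 1.41423 m. (Since h₀ = 0.9234 m < h_ss, the level will rise toward this value.)

1.414 m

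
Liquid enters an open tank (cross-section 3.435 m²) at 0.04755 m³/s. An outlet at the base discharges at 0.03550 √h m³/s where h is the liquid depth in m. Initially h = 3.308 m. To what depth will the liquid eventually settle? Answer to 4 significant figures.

1.794 m

Mass balance (ρ constant): A dh/dt = Q_in − 0.03550 √h. At steady state dh/dt = 0:
Q_in = 0.03550 √h_ss ⇒ √h_ss = 0.04755/0.03550 = 1.33944.
h_ss = 1.33944² = 1.79409 m. (Since h₀ = 3.308 m > h_ss, the level will fall toward this value.)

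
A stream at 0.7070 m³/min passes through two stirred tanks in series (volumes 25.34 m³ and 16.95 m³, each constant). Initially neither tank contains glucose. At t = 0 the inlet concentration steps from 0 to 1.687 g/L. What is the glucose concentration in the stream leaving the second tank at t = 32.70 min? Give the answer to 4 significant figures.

Each tank obeys Vᵢ dCᵢ/dt = Q(Cᵢ₋₁ − Cᵢ), so τᵢ = Vᵢ/Q.
τ₁ = 25.34/0.7070 = 35.8416 min; τ₂ = 16.95/0.7070 = 23.9745 min.
Solving the cascade with C₁(0)=C₂(0)=0 gives C₂(t) = C_in[1 − (τ₁ e^(−t/τ₁) − τ₂ e^(−t/τ₂))/(τ₁ − τ₂)].
At t = 32.70: e^(−t/τ₁) = 0.401580, e^(−t/τ₂) = 0.255650.
C₂ = 1.687·[1 − (35.8416·0.401580 − 23.9745·0.255650)/(11.8670)] = 1.687·0.303602 = 0.512177 g/L.

0.5122 g/L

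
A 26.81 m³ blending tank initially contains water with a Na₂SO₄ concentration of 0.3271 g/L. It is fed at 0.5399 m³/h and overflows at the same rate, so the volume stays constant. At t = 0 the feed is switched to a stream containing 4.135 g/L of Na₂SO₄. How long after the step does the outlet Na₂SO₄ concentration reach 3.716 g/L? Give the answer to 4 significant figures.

109.6 h

Species balance: V dC/dt = Q(C_in − C) ⇒ τ = V/Q = 49.6573 h.
C(t) = C_in + (C₀ − C_in) e^(−t/τ). Set C = 3.716 and solve for t:
e^(−t/τ) = (C − C_in)/(C₀ − C_in) = (3.716 − 4.135)/(0.3271 − 4.135) = 0.110034
t = −τ ln(…) = 49.6573 × 2.20696 = 109.592 h.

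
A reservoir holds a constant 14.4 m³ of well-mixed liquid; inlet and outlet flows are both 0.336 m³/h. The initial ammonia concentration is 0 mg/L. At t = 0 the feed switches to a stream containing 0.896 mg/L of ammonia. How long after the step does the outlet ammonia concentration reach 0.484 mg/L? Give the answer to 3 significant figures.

Accumulation = in − out for the solute gives V dC/dt = Q(C_in − C), so τ = V/Q = 42.857 h.
C(t) = C_in + (C₀ − C_in) e^(−t/τ). Set C = 0.484 and solve for t:
e^(−t/τ) = (C − C_in)/(C₀ − C_in) = (0.484 − 0.896)/(0 − 0.896) = 0.45982
t = −τ ln(…) = 42.857 × 0.77692 = 33.296 h.

33.3 h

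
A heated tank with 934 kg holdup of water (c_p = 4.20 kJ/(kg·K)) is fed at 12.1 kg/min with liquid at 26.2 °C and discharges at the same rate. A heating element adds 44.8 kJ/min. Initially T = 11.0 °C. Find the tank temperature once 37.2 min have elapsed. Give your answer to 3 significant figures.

Heat balance on the well-mixed liquid: M c_p dT/dt = ṁ c_p (T_in − T) + 44.8.
Rearrange: dT/dt = (T_ss − T)/τ with τ = M/ṁ = 77.190 min and T_ss = T_in + Q̇/(ṁ c_p) = 27.082 °C.
T approaches T_ss exponentially: T(t) = T_ss + (T₀ − T_ss) e^(−t/τ).
T(37.2) = 27.082 + (-16.082)·e^(−37.2/77.190) = 27.082 + (-16.082)·0.61759 = 17.150 °C.

17.1 °C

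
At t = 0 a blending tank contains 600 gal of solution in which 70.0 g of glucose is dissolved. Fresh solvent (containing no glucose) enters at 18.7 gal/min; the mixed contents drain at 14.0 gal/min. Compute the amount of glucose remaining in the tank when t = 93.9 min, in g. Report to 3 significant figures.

13.5 g

Total volume: dV/dt = Q_in − Q_out = 4.7000 gal/min, so V(t) = 600 + 4.7000 t and V(93.9) = 1041.3 gal.
Solute balance: dm/dt = 0 − Q_out C = −Q_out m/V(t).
Separate: dm/m = −Q_out dt/V(t) ⇒ ln(m/m₀) = −(Q_out/(Q_in−Q_out)) ln(V/V₀).
m = m₀ (V₀/V)^(Q_out/(Q_in−Q_out)) = 70.0 × (600/1041.3)^(2.9787) = 13.548 g.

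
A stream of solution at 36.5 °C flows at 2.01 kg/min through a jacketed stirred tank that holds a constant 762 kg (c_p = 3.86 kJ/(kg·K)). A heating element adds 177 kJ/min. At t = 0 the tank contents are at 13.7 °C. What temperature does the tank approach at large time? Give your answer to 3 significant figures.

59.3 °C

Energy balance: M c_p dT/dt = ṁ c_p (T_in − T) + 177.
At steady state dT/dt = 0 ⇒ T_ss = T_in + Q̇/(ṁ c_p) = 36.5 + 177/(2.01·3.86) = 59.313 °C.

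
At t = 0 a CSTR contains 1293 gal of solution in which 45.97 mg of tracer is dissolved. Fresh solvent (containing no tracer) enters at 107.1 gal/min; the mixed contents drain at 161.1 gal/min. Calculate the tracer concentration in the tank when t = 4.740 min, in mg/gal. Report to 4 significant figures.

Total volume: dV/dt = Q_in − Q_out = -54.0000 gal/min, so V(t) = 1293 − 54.0000 t and V(4.740) = 1037.04 gal.
Species balance (pure solvent in): dm/dt = −Q_out · m/V(t).
Separate: dm/m = −Q_out dt/V(t) ⇒ ln(m/m₀) = −(Q_out/(Q_in−Q_out)) ln(V/V₀).
m = m₀ (V₀/V)^(Q_out/(Q_in−Q_out)) = 45.97 × (1293/1037.04)^(-2.98333) = 23.8047 mg.
C = m/V = 23.8047/1037.04 = 0.0229544 mg/gal.

0.02295 mg/gal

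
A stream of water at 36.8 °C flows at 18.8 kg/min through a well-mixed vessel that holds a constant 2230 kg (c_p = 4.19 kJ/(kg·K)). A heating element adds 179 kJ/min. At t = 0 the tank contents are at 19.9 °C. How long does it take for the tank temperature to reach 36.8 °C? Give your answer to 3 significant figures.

253 min

Heat balance on the well-mixed liquid: M c_p dT/dt = ṁ c_p (T_in − T) + 179.
τ = M/ṁ = 118.62 min; T_ss = T_in + Q̇/(ṁ c_p) = 39.072 °C.
T(t) = T_ss + (T₀ − T_ss) e^(−t/τ). Set T = 36.8:
e^(−t/τ) = (36.8 − 39.072)/(19.9 − 39.072) = 0.11852
t = −118.62 · ln(0.11852) = 252.97 min.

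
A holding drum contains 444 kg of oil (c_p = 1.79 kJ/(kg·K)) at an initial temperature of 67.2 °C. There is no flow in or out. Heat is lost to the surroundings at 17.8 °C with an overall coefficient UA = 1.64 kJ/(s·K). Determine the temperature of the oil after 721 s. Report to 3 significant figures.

Lumped-capacitance energy balance: M c_p dT/dt = UA(T_amb − T).
dT/dt = (T_ss − T)/τ with T_ss = T_amb = 17.800 °C, τ = M c_p/UA = 444·1.79/1.64 = 484.61 s.
Solution: T(t) = T_ss + (T₀ − T_ss) e^(−t/τ).
T(721) = 17.800 + (49.400)·0.22587 = 28.958 °C.

29.0 °C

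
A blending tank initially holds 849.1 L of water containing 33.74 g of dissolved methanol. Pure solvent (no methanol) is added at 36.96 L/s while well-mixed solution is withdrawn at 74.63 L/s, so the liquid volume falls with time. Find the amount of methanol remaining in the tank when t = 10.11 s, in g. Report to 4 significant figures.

Let m(t) be the amount of methanol. Volume: V(t) = V₀ + (Q_in − Q_out) t = 849.1 − 37.6700 t; V(10.11) = 468.256 L.
No methanol enters, so dm/dt = −Q_out · (m/V).
dm/m = −Q_out dt/(V₀ − 37.6700 t); integrating gives ln(m/m₀) = −(Q_out/(Q_in−Q_out)) ln(V/V₀).
m = m₀ (V₀/V)^(Q_out/(Q_in−Q_out)) = 33.74 × (849.1/468.256)^(-1.98115) = 10.3769 g.

10.38 g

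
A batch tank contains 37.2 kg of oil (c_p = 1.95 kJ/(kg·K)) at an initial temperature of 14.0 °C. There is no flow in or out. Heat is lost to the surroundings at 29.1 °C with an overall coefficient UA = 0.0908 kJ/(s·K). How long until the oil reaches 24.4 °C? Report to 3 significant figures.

932 s

M c_p dT/dt = −UA(T − T_amb).
τ = M c_p/UA = 798.90 s; T_ss = T_amb = 29.100 °C.
T(t) = T_ss + (T₀ − T_ss)e^(−t/τ); set T = 24.4:
t = −τ ln[(T − T_ss)/(T₀ − T_ss)] = −798.90 · ln(0.31126) = 932.42 s.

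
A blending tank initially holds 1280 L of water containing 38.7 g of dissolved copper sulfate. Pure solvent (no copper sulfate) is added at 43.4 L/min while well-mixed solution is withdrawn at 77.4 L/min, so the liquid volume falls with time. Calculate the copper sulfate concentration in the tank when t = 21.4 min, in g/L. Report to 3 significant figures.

0.0103 g/L

Total volume: dV/dt = Q_in − Q_out = -34.000 L/min, so V(t) = 1280 − 34.000 t and V(21.4) = 552.40 L.
Solute balance: dm/dt = 0 − Q_out C = −Q_out m/V(t).
Separate: dm/m = −Q_out dt/V(t) ⇒ ln(m/m₀) = −(Q_out/(Q_in−Q_out)) ln(V/V₀).
m = m₀ (V₀/V)^(Q_out/(Q_in−Q_out)) = 38.7 × (1280/552.40)^(-2.2765) = 5.7135 g.
C = m/V = 5.7135/552.40 = 0.010343 g/L.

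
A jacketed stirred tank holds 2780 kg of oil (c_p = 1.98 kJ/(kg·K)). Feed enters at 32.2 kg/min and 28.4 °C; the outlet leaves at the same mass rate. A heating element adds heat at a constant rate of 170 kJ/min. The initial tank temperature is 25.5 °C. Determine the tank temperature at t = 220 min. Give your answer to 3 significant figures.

Heat balance on the well-mixed liquid: M c_p dT/dt = ṁ c_p (T_in − T) + 170.
Rearrange: dT/dt = (T_ss − T)/τ with τ = M/ṁ = 86.335 min and T_ss = T_in + Q̇/(ṁ c_p) = 31.066 °C.
T approaches T_ss exponentially: T(t) = T_ss + (T₀ − T_ss) e^(−t/τ).
T(220) = 31.066 + (-5.5664)·e^(−220/86.335) = 31.066 + (-5.5664)·0.078222 = 30.631 °C.

30.6 °C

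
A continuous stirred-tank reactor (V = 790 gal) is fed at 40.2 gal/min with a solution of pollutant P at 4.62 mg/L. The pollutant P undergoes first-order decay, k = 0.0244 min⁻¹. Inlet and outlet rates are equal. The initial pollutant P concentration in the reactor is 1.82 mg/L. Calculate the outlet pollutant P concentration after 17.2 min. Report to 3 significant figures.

Species balance: V dC/dt = Q C_in − Q C − k V C.
dC/dt = (Q/V) C_in − (Q/V + k) C; effective rate a = Q/V + k = 0.050886 + 0.0244 = 0.075286 min⁻¹.
C_ss = Q C_in/(Q + kV) = 3.1227 mg/L; C(t) = C_ss + (C₀ − C_ss) e^(−a t).
C(17.2) = 3.1227 + (-1.3027)·e^(−0.075286·17.2) = 3.1227 + (-1.3027)·0.27392 = 2.7658 mg/L.

2.77 mg/L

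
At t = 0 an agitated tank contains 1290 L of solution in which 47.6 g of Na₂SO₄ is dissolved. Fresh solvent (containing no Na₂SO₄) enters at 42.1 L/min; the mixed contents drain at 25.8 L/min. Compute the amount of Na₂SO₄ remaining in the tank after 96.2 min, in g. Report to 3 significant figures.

13.5 g

Let m(t) be the amount of Na₂SO₄. Volume: V(t) = V₀ + (Q_in − Q_out) t = 1290 + 16.300 t; V(96.2) = 2858.1 L.
No Na₂SO₄ enters, so dm/dt = −Q_out · (m/V).
dm/m = −Q_out dt/(V₀ + 16.300 t); integrating gives ln(m/m₀) = −(Q_out/(Q_in−Q_out)) ln(V/V₀).
m = m₀ (V₀/V)^(Q_out/(Q_in−Q_out)) = 47.6 × (1290/2858.1)^(1.5828) = 13.514 g.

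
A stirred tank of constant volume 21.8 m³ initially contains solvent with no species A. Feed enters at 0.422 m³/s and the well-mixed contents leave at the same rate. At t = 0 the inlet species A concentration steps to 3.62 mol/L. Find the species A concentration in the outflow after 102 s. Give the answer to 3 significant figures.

3.12 mol/L

Transient balance on the dissolved component: V dC/dt = Q(C_in − C).
Rewrite as dC/dt + C/τ = C_in/τ, τ = V/Q = 51.659 s.
Solution: C(t) = C_in + (C₀ − C_in) e^(−t/τ).
C(102) = 3.62 + (0 − 3.62)·e^(−102/51.659) = 3.62 + (-3.6200)·0.13883 = 3.1174 mol/L.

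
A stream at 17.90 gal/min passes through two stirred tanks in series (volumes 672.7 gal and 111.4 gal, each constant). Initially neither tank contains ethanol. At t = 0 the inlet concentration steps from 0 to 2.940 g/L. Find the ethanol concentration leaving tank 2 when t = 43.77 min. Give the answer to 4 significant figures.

Species balance on tank i: dCᵢ/dt = (Cᵢ₋₁ − Cᵢ)/τᵢ with τᵢ = Vᵢ/Q.
τ₁ = 672.7/17.90 = 37.5810 min; τ₂ = 111.4/17.90 = 6.22346 min.
Tank 1: C₁ = C_in(1 − e^(−t/τ₁)). Tank 2 (τ₁ ≠ τ₂): C₂ = C_in[1 − (τ₁ e^(−t/τ₁) − τ₂ e^(−t/τ₂))/(τ₁ − τ₂)].
At t = 43.77: e^(−t/τ₁) = 0.312021, e^(−t/τ₂) = 0.000882227.
C₂ = 2.940·[1 − (37.5810·0.312021 − 6.22346·0.000882227)/(31.3575)] = 2.940·0.626228 = 1.84111 g/L.

1.841 g/L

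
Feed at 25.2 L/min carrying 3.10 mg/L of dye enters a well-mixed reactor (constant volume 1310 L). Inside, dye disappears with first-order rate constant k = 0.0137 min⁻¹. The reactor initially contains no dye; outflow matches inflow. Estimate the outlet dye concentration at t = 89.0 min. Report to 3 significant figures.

1.71 mg/L

V dC/dt = Q(C_in − C) − k V C.
This is linear with rate a = Q/V + k = 0.032937 min⁻¹.
C_ss = Q C_in/(Q + kV) = 1.8106 mg/L; C(t) = C_ss + (C₀ − C_ss) e^(−a t).
C(89.0) = 1.8106 + (-1.8106)·e^(−0.032937·89.0) = 1.8106 + (-1.8106)·0.053324 = 1.7140 mg/L.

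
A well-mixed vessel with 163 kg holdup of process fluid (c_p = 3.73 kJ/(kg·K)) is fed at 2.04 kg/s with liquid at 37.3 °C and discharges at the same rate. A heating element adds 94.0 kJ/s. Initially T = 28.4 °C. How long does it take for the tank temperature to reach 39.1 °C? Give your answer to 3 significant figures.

M c_p dT/dt = ṁ c_p (T_in − T) + Q̇.
τ = M/ṁ = 79.902 s; T_ss = T_in + Q̇/(ṁ c_p) = 49.653 °C.
T(t) = T_ss + (T₀ − T_ss) e^(−t/τ). Set T = 39.1:
e^(−t/τ) = (39.1 − 49.653)/(28.4 − 49.653) = 0.49655
t = −79.902 · ln(0.49655) = 55.937 s.

55.9 s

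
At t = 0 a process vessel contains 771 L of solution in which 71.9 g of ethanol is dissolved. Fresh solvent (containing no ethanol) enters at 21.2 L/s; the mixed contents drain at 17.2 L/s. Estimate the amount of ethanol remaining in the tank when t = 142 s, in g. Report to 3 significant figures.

6.70 g

Let m(t) be the amount of ethanol. Volume: V(t) = V₀ + (Q_in − Q_out) t = 771 + 4.0000 t; V(142) = 1339.0 L.
No ethanol enters, so dm/dt = −Q_out · (m/V).
dm/m = −Q_out dt/(V₀ + 4.0000 t); integrating gives ln(m/m₀) = −(Q_out/(Q_in−Q_out)) ln(V/V₀).
m = m₀ (V₀/V)^(Q_out/(Q_in−Q_out)) = 71.9 × (771/1339.0)^(4.3000) = 6.6974 g.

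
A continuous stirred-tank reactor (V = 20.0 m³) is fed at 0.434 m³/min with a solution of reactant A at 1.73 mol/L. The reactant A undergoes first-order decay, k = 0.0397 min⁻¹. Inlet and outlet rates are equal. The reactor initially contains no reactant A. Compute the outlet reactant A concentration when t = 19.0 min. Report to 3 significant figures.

0.421 mol/L

Species balance: V dC/dt = Q C_in − Q C − k V C.
dC/dt = (Q/V) C_in − (Q/V + k) C; effective rate a = Q/V + k = 0.021700 + 0.0397 = 0.061400 min⁻¹.
C_ss = Q C_in/(Q + kV) = 0.61142 mol/L; C(t) = C_ss + (C₀ − C_ss) e^(−a t).
C(19.0) = 0.61142 + (-0.61142)·e^(−0.061400·19.0) = 0.61142 + (-0.61142)·0.31142 = 0.42101 mol/L.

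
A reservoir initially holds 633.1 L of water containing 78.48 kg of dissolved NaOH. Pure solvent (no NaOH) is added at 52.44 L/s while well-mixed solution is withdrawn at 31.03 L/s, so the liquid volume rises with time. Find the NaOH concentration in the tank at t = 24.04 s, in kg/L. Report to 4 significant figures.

0.02887 kg/L

Let m(t) be the amount of NaOH. Volume: V(t) = V₀ + (Q_in − Q_out) t = 633.1 + 21.4100 t; V(24.04) = 1147.80 L.
Solute balance: dm/dt = 0 − Q_out C = −Q_out m/V(t).
Separate: dm/m = −Q_out dt/V(t) ⇒ ln(m/m₀) = −(Q_out/(Q_in−Q_out)) ln(V/V₀).
m = m₀ (V₀/V)^(Q_out/(Q_in−Q_out)) = 78.48 × (633.1/1147.80)^(1.44932) = 33.1333 kg.
C = m/V = 33.1333/1147.80 = 0.0288669 kg/L.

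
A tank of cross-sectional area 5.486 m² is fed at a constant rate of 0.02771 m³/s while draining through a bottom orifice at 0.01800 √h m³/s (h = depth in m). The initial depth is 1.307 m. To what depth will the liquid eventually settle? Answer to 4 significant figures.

2.370 m

Level balance: A dh/dt = 0.02771 − 0.01800 √h. Setting dh/dt = 0:
Q_in = 0.01800 √h_ss ⇒ √h_ss = 0.02771/0.01800 = 1.53944.
h_ss = 1.53944² = 2.36989 m. (Since h₀ = 1.307 m < h_ss, the level will rise toward this value.)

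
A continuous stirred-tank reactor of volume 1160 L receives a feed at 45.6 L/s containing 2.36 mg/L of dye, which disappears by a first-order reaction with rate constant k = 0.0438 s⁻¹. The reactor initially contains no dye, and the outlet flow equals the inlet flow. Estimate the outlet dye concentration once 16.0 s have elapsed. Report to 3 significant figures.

Accumulation = in − out − consumed: V dC/dt = Q C_in − Q C − k V C.
This is linear with rate a = Q/V + k = 0.083110 s⁻¹.
C_ss = Q C_in/(Q + kV) = 1.1163 mg/L; C(t) = C_ss + (C₀ − C_ss) e^(−a t).
C(16.0) = 1.1163 + (-1.1163)·e^(−0.083110·16.0) = 1.1163 + (-1.1163)·0.26454 = 0.82096 mg/L.

0.821 mg/L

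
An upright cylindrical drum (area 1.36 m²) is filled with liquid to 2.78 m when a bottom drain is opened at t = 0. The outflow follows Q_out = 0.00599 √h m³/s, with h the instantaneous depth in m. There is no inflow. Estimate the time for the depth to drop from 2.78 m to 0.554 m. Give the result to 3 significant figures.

A dh/dt = −Q_out = −0.00599 √h.
∫ h^(−1/2) dh = −(0.00599/A) ∫ dt, giving 2√h = 2√h₀ − (0.00599/A) t.
t = 2A(√h₀ − √h)/0.00599 = 2·1.36·(√2.78 − √0.554)/0.00599
  = 2.7200 × (1.6673 − 0.74431) / 0.00599 = 419.13 s.

419 s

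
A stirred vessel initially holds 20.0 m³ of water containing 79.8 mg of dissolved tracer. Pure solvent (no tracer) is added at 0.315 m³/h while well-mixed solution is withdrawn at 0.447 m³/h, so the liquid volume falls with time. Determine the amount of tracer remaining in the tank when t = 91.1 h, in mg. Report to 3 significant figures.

3.55 mg

Total volume: dV/dt = Q_in − Q_out = -0.13200 m³/h, so V(t) = 20.0 − 0.13200 t and V(91.1) = 7.9748 m³.
Species balance (pure solvent in): dm/dt = −Q_out · m/V(t).
dm/m = −Q_out dt/(V₀ − 0.13200 t); integrating gives ln(m/m₀) = −(Q_out/(Q_in−Q_out)) ln(V/V₀).
m = m₀ (V₀/V)^(Q_out/(Q_in−Q_out)) = 79.8 × (20.0/7.9748)^(-3.3864) = 3.5464 mg.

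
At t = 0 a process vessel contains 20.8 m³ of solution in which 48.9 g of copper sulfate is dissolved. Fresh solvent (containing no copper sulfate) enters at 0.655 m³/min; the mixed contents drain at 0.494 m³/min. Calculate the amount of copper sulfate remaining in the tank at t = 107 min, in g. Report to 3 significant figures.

Total volume: dV/dt = Q_in − Q_out = 0.16100 m³/min, so V(t) = 20.8 + 0.16100 t and V(107) = 38.027 m³.
Solute balance: dm/dt = 0 − Q_out C = −Q_out m/V(t).
Separate: dm/m = −Q_out dt/V(t) ⇒ ln(m/m₀) = −(Q_out/(Q_in−Q_out)) ln(V/V₀).
m = m₀ (V₀/V)^(Q_out/(Q_in−Q_out)) = 48.9 × (20.8/38.027)^(3.0683) = 7.6793 g.

7.68 g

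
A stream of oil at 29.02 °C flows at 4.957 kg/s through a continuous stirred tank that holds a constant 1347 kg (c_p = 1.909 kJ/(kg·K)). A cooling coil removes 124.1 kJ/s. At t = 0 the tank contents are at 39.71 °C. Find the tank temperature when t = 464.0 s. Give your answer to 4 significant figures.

First-law balance (no shaft work): M c_p dT/dt = ṁ c_p (T_in − T) − 124.1.
τ = M/ṁ = 271.737 s; T_ss = T_in − Q̇/(ṁ c_p) = 29.02 − 124.1/(4.957·1.909) = 15.9056 °C.
Integrating: T(t) = T_ss + (T₀ − T_ss) e^(−t/τ).
T(464.0) = 15.9056 + (23.8044)·e^(−464.0/271.737) = 15.9056 + (23.8044)·0.181312 = 20.2217 °C.

20.22 °C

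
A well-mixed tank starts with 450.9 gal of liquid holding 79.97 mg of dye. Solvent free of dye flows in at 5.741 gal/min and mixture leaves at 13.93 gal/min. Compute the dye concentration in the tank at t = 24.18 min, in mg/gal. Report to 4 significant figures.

0.1182 mg/gal

Let m(t) be the amount of dye. Volume: V(t) = V₀ + (Q_in − Q_out) t = 450.9 − 8.18900 t; V(24.18) = 252.890 gal.
Species balance (pure solvent in): dm/dt = −Q_out · m/V(t).
dm/m = −Q_out dt/(V₀ − 8.18900 t); integrating gives ln(m/m₀) = −(Q_out/(Q_in−Q_out)) ln(V/V₀).
m = m₀ (V₀/V)^(Q_out/(Q_in−Q_out)) = 79.97 × (450.9/252.890)^(-1.70106) = 29.9025 mg.
C = m/V = 29.9025/252.890 = 0.118243 mg/gal.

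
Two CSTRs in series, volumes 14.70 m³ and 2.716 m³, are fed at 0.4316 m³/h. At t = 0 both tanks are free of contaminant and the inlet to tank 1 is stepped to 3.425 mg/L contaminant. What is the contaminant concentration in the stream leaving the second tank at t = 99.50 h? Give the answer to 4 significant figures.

3.199 mg/L

Each tank obeys Vᵢ dCᵢ/dt = Q(Cᵢ₋₁ − Cᵢ), so τᵢ = Vᵢ/Q.
τ₁ = 14.70/0.4316 = 34.0593 h; τ₂ = 2.716/0.4316 = 6.29286 h.
Tank 1: C₁ = C_in(1 − e^(−t/τ₁)). Tank 2 (τ₁ ≠ τ₂): C₂ = C_in[1 − (τ₁ e^(−t/τ₁) − τ₂ e^(−t/τ₂))/(τ₁ − τ₂)].
At t = 99.50: e^(−t/τ₁) = 0.0538596, e^(−t/τ₂) = 1.35871e-07.
C₂ = 3.425·[1 − (34.0593·0.0538596 − 6.29286·1.35871e-07)/(27.7665)] = 3.425·0.933934 = 3.19872 mg/L.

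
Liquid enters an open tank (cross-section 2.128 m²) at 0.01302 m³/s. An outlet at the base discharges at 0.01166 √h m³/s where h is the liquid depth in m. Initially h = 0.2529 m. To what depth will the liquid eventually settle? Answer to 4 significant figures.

1.247 m

A dh/dt = Q_in − 0.01166 √h. Steady state requires inflow = outflow:
Q_in = 0.01166 √h_ss ⇒ √h_ss = 0.01302/0.01166 = 1.11664.
h_ss = 1.11664² = 1.24688 m. (Since h₀ = 0.2529 m < h_ss, the level will rise toward this value.)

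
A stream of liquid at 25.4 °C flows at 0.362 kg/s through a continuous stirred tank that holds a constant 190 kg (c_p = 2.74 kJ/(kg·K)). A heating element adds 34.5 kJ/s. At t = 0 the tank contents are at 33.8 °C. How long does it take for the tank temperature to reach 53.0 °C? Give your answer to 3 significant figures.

683 s

M c_p dT/dt = ṁ c_p (T_in − T) + Q̇.
τ = M/ṁ = 524.86 s; T_ss = T_in + Q̇/(ṁ c_p) = 60.182 °C.
T(t) = T_ss + (T₀ − T_ss) e^(−t/τ). Set T = 53.0:
e^(−t/τ) = (53.0 − 60.182)/(33.8 − 60.182) = 0.27224
t = −524.86 · ln(0.27224) = 682.88 s.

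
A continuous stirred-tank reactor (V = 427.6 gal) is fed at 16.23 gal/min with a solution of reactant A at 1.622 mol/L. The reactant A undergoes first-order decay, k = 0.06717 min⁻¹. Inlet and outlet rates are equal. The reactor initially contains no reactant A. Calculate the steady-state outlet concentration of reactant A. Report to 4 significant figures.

Species balance: V dC/dt = Q C_in − Q C − k V C.
Steady state (dC/dt = 0): C_ss = Q C_in/(Q + kV) = C_in/(1 + kV/Q).
C_ss = 16.23·1.622/(16.23 + 0.06717·427.6) = 26.3251/44.9519 = 0.585627 mol/L.

0.5856 mol/L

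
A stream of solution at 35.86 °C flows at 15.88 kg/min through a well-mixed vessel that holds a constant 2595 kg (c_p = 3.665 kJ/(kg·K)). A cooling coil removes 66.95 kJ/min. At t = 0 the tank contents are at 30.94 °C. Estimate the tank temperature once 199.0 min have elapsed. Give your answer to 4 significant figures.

Energy balance: M c_p dT/dt = ṁ c_p (T_in − T) − 66.95.
τ = M/ṁ = 163.413 min; T_ss = T_in − Q̇/(ṁ c_p) = 35.86 − 66.95/(15.88·3.665) = 34.7097 °C.
Solution: T(t) = T_ss + (T₀ − T_ss) e^(−t/τ).
T(199.0) = 34.7097 + (-3.76966)·e^(−199.0/163.413) = 34.7097 + (-3.76966)·0.295888 = 33.5943 °C.

33.59 °C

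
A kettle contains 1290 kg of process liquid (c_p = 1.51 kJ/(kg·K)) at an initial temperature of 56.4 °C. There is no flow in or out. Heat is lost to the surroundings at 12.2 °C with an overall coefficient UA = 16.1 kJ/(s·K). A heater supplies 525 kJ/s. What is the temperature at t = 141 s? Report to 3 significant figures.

Lumped-capacitance energy balance: M c_p dT/dt = UA(T_amb − T) + Q̇.
dT/dt = (T_ss − T)/τ with T_ss = T_amb + Q̇/UA = 12.2 + 525/16.1 = 44.809 °C, τ = M c_p/UA = 1290·1.51/16.1 = 120.99 s.
Solution: T(t) = T_ss + (T₀ − T_ss) e^(−t/τ).
T(141) = 44.809 + (11.591)·0.31180 = 48.423 °C.

48.4 °C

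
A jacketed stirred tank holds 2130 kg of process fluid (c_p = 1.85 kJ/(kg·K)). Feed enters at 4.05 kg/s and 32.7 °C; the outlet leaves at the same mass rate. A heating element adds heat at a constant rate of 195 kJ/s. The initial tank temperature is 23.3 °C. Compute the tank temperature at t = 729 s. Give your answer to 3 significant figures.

M c_p dT/dt = ṁ c_p (T_in − T) + Q̇.
Rearrange: dT/dt = (T_ss − T)/τ with τ = M/ṁ = 525.93 s and T_ss = T_in + Q̇/(ṁ c_p) = 58.726 °C.
Integrating: T(t) = T_ss + (T₀ − T_ss) e^(−t/τ).
T(729) = 58.726 + (-35.426)·e^(−729/525.93) = 58.726 + (-35.426)·0.25004 = 49.868 °C.

49.9 °C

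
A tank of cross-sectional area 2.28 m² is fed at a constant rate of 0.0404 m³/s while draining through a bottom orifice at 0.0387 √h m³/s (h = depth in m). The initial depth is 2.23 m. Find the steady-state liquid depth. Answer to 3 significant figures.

Accumulation of liquid (constant cross-section A): A dh/dt = Q_in − 0.0387 √h. At steady state dh/dt = 0:
Q_in = 0.0387 √h_ss ⇒ √h_ss = 0.0404/0.0387 = 1.0439.
h_ss = 1.0439² = 1.0898 m. (Since h₀ = 2.23 m > h_ss, the level will fall toward this value.)

1.09 m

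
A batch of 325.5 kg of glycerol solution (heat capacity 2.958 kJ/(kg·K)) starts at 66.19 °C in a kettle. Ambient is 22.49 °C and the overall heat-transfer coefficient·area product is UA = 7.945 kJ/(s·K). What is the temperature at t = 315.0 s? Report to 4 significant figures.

25.74 °C

Lumped-capacitance energy balance: M c_p dT/dt = UA(T_amb − T).
dT/dt = (T_ss − T)/τ with T_ss = T_amb = 22.4900 °C, τ = M c_p/UA = 325.5·2.958/7.945 = 121.187 s.
This is linear first-order; T(t) = T_ss + (T₀ − T_ss) e^(−t/τ).
T(315.0) = 22.4900 + (43.7000)·0.0743261 = 25.7380 °C.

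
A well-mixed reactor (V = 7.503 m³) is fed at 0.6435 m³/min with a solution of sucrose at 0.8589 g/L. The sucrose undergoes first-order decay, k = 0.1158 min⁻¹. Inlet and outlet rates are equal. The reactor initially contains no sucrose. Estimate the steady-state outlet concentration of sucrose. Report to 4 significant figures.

0.3655 g/L

Accumulation = in − out − consumed: V dC/dt = Q C_in − Q C − k V C.
Steady state (dC/dt = 0): C_ss = Q C_in/(Q + kV) = C_in/(1 + kV/Q).
C_ss = 0.6435·0.8589/(0.6435 + 0.1158·7.503) = 0.552702/1.51235 = 0.365460 g/L.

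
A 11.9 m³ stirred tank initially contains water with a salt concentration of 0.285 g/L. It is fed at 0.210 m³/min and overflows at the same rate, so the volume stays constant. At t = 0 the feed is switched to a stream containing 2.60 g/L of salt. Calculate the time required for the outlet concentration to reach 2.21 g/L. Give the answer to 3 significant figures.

101 min

Species balance: V dC/dt = Q(C_in − C) ⇒ τ = V/Q = 56.667 min.
C(t) = C_in + (C₀ − C_in) e^(−t/τ). Set C = 2.21 and solve for t:
e^(−t/τ) = (C − C_in)/(C₀ − C_in) = (2.21 − 2.60)/(0.285 − 2.60) = 0.16847
t = −τ ln(…) = 56.667 × 1.7810 = 100.92 min.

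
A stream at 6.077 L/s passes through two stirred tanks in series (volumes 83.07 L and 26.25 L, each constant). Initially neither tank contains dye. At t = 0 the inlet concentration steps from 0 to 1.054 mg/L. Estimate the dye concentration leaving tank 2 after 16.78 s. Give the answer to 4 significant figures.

0.6125 mg/L

Time constants: τᵢ = Vᵢ/Q for each well-mixed tank.
τ₁ = 83.07/6.077 = 13.6696 s; τ₂ = 26.25/6.077 = 4.31957 s.
Tank 1: C₁ = C_in(1 − e^(−t/τ₁)). Tank 2 (τ₁ ≠ τ₂): C₂ = C_in[1 − (τ₁ e^(−t/τ₁) − τ₂ e^(−t/τ₂))/(τ₁ − τ₂)].
At t = 16.78: e^(−t/τ₁) = 0.293011, e^(−t/τ₂) = 0.0205550.
C₂ = 1.054·[1 − (13.6696·0.293011 − 4.31957·0.0205550)/(9.35001)] = 1.054·0.581118 = 0.612498 mg/L.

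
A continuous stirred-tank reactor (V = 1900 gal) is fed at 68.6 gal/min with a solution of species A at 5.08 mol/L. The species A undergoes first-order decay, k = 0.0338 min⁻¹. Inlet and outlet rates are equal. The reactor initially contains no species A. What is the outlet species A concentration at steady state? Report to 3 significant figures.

Accumulation = in − out − consumed: V dC/dt = Q C_in − Q C − k V C.
Steady state (dC/dt = 0): C_ss = Q C_in/(Q + kV) = C_in/(1 + kV/Q).
C_ss = 68.6·5.08/(68.6 + 0.0338·1900) = 348.49/132.82 = 2.6238 mol/L.

2.62 mol/L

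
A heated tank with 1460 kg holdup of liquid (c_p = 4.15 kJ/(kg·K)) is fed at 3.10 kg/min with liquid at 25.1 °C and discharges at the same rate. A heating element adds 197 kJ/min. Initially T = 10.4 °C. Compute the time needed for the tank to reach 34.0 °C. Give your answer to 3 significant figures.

First-law balance (no shaft work): M c_p dT/dt = ṁ c_p (T_in − T) + 197.
τ = M/ṁ = 470.97 min; T_ss = T_in + Q̇/(ṁ c_p) = 40.413 °C.
T(t) = T_ss + (T₀ − T_ss) e^(−t/τ). Set T = 34.0:
e^(−t/τ) = (34.0 − 40.413)/(10.4 − 40.413) = 0.21367
t = −470.97 · ln(0.21367) = 726.85 min.

727 min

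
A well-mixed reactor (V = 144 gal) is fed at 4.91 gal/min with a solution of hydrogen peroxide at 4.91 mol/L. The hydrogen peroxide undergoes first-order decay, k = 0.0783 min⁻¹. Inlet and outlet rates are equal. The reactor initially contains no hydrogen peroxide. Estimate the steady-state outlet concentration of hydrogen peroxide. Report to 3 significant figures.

1.49 mol/L

Species balance: V dC/dt = Q C_in − Q C − k V C.
Steady state (dC/dt = 0): C_ss = Q C_in/(Q + kV) = C_in/(1 + kV/Q).
C_ss = 4.91·4.91/(4.91 + 0.0783·144) = 24.108/16.185 = 1.4895 mol/L.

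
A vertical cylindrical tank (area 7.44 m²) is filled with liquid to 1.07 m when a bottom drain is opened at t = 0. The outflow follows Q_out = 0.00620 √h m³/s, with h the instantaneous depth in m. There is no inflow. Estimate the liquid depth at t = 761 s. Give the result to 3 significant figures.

A dh/dt = −Q_out = −0.00620 √h.
This is separable: 2 d(√h)/dt = −0.00620/A, so √h = √h₀ − (0.00620/(2A)) t.
√h = √1.07 − 0.00620·761/(2·7.44) = 1.0344 − 0.31708 = 0.71732.
h = 0.71732² = 0.51455 m.

0.515 m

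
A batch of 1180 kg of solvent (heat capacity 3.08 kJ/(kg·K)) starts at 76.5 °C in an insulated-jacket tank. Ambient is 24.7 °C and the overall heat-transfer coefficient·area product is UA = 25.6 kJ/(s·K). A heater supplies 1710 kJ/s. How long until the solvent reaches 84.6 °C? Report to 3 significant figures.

110 s

Lumped-capacitance energy balance: M c_p dT/dt = UA(T_amb − T) + Q̇.
τ = M c_p/UA = 141.97 s; T_ss = T_amb + Q̇/UA = 24.7 + 1710/25.6 = 91.497 °C.
T(t) = T_ss + (T₀ − T_ss)e^(−t/τ); set T = 84.6:
t = −τ ln[(T − T_ss)/(T₀ − T_ss)] = −141.97 · ln(0.45989) = 110.28 s.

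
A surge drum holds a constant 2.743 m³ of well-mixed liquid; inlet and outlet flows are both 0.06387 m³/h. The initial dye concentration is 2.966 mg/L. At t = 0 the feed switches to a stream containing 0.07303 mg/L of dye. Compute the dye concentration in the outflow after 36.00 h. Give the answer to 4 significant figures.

Mass balance on the solute (V constant): V dC/dt = Q(C_in − C).
So dC/dt = (C_in − C)/τ with τ = V/Q = 2.743/0.06387 = 42.9466 h.
Integrating: C(t) = C_in + (C₀ − C_in) e^(−t/τ).
C(36.00) = 0.07303 + (2.966 − 0.07303)·e^(−36.00/42.9466) = 0.07303 + (2.89297)·0.432467 = 1.32414 mg/L.

1.324 mg/L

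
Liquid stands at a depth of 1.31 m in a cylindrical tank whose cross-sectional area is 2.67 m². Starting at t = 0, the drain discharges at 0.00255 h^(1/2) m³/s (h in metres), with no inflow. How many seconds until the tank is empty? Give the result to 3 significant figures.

A dh/dt = −Q_out = −0.00255 √h.
This is separable: 2 d(√h)/dt = −0.00255/A, so √h = √h₀ − (0.00255/(2A)) t.
Set h = 0: 2√h₀ = (0.00255/A) t_empty ⇒ t_empty = 2A√h₀/0.00255.
t_empty = 2·2.67·√1.31/0.00255 = 5.3400·1.1446/0.00255 = 2396.8 s.

2400 s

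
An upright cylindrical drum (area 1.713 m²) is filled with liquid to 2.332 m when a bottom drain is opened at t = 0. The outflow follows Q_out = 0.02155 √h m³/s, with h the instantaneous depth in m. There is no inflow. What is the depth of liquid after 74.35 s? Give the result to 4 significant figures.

1.122 m

Volume balance on the tank: A dh/dt = −0.02155 √h.
Separate and integrate: 2(√h − √h₀) = −(0.02155/A) t.
√h = √2.332 − 0.02155·74.35/(2·1.713) = 1.52709 − 0.467671 = 1.05942.
h = 1.05942² = 1.12236 m.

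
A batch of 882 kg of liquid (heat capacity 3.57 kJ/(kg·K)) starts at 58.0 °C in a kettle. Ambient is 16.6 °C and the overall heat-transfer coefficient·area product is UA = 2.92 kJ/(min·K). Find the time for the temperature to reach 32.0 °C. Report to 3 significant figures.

1070 min

M c_p dT/dt = −UA(T − T_amb).
τ = M c_p/UA = 1078.3 min; T_ss = T_amb = 16.600 °C.
T(t) = T_ss + (T₀ − T_ss)e^(−t/τ); set T = 32.0:
t = −τ ln[(T − T_ss)/(T₀ − T_ss)] = −1078.3 · ln(0.37198) = 1066.4 min.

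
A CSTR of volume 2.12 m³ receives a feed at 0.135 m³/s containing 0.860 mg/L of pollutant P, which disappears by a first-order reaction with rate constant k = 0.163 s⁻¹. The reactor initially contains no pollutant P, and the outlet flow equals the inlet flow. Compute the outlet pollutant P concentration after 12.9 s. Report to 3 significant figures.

Species balance: V dC/dt = Q C_in − Q C − k V C.
dC/dt = (Q/V) C_in − (Q/V + k) C; effective rate a = Q/V + k = 0.063679 + 0.163 = 0.22668 s⁻¹.
C_ss = Q C_in/(Q + kV) = 0.24159 mg/L; C(t) = C_ss + (C₀ − C_ss) e^(−a t).
C(12.9) = 0.24159 + (-0.24159)·e^(−0.22668·12.9) = 0.24159 + (-0.24159)·0.053710 = 0.22862 mg/L.

0.229 mg/L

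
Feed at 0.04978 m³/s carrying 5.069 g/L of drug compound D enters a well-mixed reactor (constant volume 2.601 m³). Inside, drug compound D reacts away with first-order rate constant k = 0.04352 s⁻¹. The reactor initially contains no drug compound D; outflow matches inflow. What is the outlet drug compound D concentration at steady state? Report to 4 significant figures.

V dC/dt = Q(C_in − C) − k V C.
At steady state: 0 = Q C_in − (Q + kV) C_ss, so C_ss = Q C_in/(Q + kV).
C_ss = 0.04978·5.069/(0.04978 + 0.04352·2.601) = 0.252335/0.162976 = 1.54830 g/L.

1.548 g/L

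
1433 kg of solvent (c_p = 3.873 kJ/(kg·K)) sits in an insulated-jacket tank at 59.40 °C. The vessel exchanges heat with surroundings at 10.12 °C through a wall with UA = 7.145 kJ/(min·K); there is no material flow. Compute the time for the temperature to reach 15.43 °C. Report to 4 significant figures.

Lumped-capacitance energy balance: M c_p dT/dt = UA(T_amb − T).
τ = M c_p/UA = 776.768 min; T_ss = T_amb = 10.1200 °C.
T(t) = T_ss + (T₀ − T_ss)e^(−t/τ); set T = 15.43:
t = −τ ln[(T − T_ss)/(T₀ − T_ss)] = −776.768 · ln(0.107752) = 1730.58 min.

1731 min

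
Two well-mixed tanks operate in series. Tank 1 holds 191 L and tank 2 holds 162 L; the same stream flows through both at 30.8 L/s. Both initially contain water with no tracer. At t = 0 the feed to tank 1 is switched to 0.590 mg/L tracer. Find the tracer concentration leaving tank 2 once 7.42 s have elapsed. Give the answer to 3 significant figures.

Species balance on tank i: dCᵢ/dt = (Cᵢ₋₁ − Cᵢ)/τᵢ with τᵢ = Vᵢ/Q.
τ₁ = 191/30.8 = 6.2013 s; τ₂ = 162/30.8 = 5.2597 s.
Solving the cascade with C₁(0)=C₂(0)=0 gives C₂(t) = C_in[1 − (τ₁ e^(−t/τ₁) − τ₂ e^(−t/τ₂))/(τ₁ − τ₂)].
At t = 7.42: e^(−t/τ₁) = 0.30224, e^(−t/τ₂) = 0.24397.
C₂ = 0.590·[1 − (6.2013·0.30224 − 5.2597·0.24397)/(0.94156)] = 0.590·0.37222 = 0.21961 mg/L.

0.220 mg/L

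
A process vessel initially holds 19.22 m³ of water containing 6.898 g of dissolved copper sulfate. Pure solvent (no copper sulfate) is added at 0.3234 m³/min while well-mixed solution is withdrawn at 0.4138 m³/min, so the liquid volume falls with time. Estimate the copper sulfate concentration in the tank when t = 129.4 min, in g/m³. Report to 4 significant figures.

Let m(t) be the amount of copper sulfate. Volume: V(t) = V₀ + (Q_in − Q_out) t = 19.22 − 0.0904000 t; V(129.4) = 7.52224 m³.
Solute balance: dm/dt = 0 − Q_out C = −Q_out m/V(t).
Separate: dm/m = −Q_out dt/V(t) ⇒ ln(m/m₀) = −(Q_out/(Q_in−Q_out)) ln(V/V₀).
m = m₀ (V₀/V)^(Q_out/(Q_in−Q_out)) = 6.898 × (19.22/7.52224)^(-4.57743) = 0.0941561 g.
C = m/V = 0.0941561/7.52224 = 0.0125170 g/m³.

0.01252 g/m³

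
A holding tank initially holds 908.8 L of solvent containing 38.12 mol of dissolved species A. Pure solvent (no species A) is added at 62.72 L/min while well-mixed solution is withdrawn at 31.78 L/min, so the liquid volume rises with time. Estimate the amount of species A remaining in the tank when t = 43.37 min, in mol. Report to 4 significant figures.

Let m(t) be the amount of species A. Volume: V(t) = V₀ + (Q_in − Q_out) t = 908.8 + 30.9400 t; V(43.37) = 2250.67 L.
No species A enters, so dm/dt = −Q_out · (m/V).
Separate: dm/m = −Q_out dt/V(t) ⇒ ln(m/m₀) = −(Q_out/(Q_in−Q_out)) ln(V/V₀).
m = m₀ (V₀/V)^(Q_out/(Q_in−Q_out)) = 38.12 × (908.8/2250.67)^(1.02715) = 15.0182 mol.

15.02 mol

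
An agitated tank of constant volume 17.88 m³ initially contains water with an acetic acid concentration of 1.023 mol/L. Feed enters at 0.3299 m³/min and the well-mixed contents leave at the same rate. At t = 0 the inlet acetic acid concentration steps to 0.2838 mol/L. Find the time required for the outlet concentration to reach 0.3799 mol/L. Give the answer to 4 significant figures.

110.6 min

Species balance: V dC/dt = Q(C_in − C) ⇒ τ = V/Q = 54.1982 min.
C(t) = C_in + (C₀ − C_in) e^(−t/τ). Set C = 0.3799 and solve for t:
e^(−t/τ) = (C − C_in)/(C₀ − C_in) = (0.3799 − 0.2838)/(1.023 − 0.2838) = 0.130005
t = −τ ln(…) = 54.1982 × 2.04018 = 110.574 min.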